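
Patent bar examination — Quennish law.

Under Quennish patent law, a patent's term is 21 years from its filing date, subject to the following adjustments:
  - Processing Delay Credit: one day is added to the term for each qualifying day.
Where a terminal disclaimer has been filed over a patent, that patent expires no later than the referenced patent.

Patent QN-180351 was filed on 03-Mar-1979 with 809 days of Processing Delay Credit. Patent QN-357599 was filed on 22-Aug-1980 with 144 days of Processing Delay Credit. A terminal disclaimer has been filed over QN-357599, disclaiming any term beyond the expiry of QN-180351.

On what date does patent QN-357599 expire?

Natural term of QN-357599:
  Base: filing + 21 years → 22 August 2001.
  Processing Delay Credit: +144 days → 13 January 2002.
Expiry of referenced patent QN-180351:
  Base: filing + 21 years → 3 March 2000.
  Processing Delay Credit: +809 days → 21 May 2002.
Terminal disclaimer: QN-357599 expires on the earlier of 13 January 2002 and 21 May 2002.

January 13, 2002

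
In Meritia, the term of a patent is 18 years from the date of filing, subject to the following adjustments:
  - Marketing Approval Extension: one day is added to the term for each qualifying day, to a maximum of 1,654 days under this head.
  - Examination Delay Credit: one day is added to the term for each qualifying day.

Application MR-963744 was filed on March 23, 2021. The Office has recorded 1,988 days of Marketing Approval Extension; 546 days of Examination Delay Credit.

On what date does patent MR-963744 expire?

Base term: filing date + 18 years → 23 March 2039.
Marketing Approval Extension: 1988 days claimed exceeds the 1654-day cap, so +1654 days → 2 October 2043.
Examination Delay Credit: +546 days → 31 March 2045.

March 31, 2045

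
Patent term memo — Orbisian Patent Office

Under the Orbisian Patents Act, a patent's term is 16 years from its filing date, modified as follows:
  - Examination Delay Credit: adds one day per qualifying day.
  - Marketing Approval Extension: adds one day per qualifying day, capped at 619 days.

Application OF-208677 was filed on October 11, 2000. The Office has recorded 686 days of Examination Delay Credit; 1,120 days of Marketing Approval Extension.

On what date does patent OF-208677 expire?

Base term: filing date + 16 years → 11 October 2016.
Examination Delay Credit: +686 days → 28 August 2018.
Marketing Approval Extension: 1120 days claimed exceeds the 619-day cap, so +619 days → 8 May 2020.

May 8, 2020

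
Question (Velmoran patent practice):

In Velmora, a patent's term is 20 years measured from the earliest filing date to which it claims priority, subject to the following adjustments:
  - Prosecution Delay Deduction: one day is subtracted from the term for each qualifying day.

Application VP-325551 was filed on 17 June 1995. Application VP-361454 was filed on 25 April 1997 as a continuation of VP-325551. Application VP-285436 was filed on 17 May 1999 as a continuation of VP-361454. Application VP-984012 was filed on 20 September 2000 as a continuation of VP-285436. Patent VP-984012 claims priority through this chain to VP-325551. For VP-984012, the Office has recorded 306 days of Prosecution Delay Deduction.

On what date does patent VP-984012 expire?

2014-08-15

Earliest priority filing: 17 June 1995.
Base term: 17 June 1995 + 20 years → 17 June 2015.
Prosecution Delay Deduction: −306 days → 15 August 2014.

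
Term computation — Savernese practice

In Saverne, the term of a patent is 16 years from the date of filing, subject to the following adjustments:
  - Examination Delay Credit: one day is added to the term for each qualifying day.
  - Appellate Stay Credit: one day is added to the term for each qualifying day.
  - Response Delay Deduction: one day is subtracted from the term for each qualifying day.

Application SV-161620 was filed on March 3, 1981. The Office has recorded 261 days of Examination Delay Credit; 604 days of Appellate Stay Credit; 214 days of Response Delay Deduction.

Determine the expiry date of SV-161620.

1998-12-14

Base term: filing date + 16 years → 3 March 1997.
Examination Delay Credit: +261 days → 19 November 1997.
Appellate Stay Credit: +604 days → 16 July 1999.
Response Delay Deduction: −214 days → 14 December 1998.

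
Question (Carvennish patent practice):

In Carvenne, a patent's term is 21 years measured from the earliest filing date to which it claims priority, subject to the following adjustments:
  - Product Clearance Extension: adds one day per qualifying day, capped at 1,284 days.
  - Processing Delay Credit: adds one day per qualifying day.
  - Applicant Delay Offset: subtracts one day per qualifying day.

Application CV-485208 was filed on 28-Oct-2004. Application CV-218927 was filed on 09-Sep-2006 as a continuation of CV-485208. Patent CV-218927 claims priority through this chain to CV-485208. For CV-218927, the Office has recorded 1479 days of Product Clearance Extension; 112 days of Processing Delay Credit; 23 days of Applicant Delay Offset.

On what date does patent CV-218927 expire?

Earliest priority filing: 28 October 2004.
Base term: 28 October 2004 + 21 years → 28 October 2025.
Product Clearance Extension: 1479 days claimed exceeds the 1284-day cap, so +1284 days → 4 May 2029.
Processing Delay Credit: +112 days → 24 August 2029.
Applicant Delay Offset: −23 days → 1 August 2029.

August 1, 2029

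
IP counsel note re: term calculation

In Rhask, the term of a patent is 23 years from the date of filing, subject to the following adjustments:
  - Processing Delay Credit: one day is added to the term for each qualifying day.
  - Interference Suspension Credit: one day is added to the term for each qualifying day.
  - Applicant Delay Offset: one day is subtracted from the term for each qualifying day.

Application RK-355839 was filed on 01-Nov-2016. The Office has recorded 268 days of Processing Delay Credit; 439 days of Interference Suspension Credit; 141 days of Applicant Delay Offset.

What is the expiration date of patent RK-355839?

2041-05-20

Base term: filing date + 23 years → 1 November 2039.
Processing Delay Credit: +268 days → 26 July 2040.
Interference Suspension Credit: +439 days → 8 October 2041.
Applicant Delay Offset: −141 days → 20 May 2041.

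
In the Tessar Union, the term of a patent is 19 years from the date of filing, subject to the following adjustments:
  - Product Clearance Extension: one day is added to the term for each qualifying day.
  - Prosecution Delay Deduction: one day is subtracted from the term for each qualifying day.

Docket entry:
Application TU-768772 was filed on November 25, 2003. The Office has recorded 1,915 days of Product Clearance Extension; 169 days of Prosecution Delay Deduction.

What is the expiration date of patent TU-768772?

September 6, 2027

Base term: filing date + 19 years → 25 November 2022.
Product Clearance Extension: +1915 days → 22 February 2028.
Prosecution Delay Deduction: −169 days → 6 September 2027.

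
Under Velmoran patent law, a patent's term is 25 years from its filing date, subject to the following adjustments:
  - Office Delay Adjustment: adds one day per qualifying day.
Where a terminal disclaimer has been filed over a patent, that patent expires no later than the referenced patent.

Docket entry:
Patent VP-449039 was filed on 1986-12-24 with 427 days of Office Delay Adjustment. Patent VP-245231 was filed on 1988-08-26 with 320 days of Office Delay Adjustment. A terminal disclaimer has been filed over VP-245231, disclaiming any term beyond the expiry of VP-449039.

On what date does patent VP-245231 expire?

Natural term of VP-245231:
  Base: filing + 25 years → 26 August 2013.
  Office Delay Adjustment: +320 days → 12 July 2014.
Expiry of referenced patent VP-449039:
  Base: filing + 25 years → 24 December 2011.
  Office Delay Adjustment: +427 days → 23 February 2013.
Terminal disclaimer: VP-245231 expires on the earlier of 12 July 2014 and 23 February 2013.

2013-02-23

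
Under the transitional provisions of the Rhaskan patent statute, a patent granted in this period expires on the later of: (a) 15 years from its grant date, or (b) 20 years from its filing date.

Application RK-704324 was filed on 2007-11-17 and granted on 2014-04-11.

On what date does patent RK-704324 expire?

April 11, 2029

(a) grant + 15 years → 11 April 2029.
(b) filing + 20 years → 17 November 2027.
Later of the two: 11 April 2029.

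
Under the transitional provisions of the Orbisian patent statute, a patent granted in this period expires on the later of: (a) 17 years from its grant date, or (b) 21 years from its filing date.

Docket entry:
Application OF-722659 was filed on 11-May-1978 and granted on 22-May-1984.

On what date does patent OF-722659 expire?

(a) grant + 17 years → 22 May 2001.
(b) filing + 21 years → 11 May 1999.
Later of the two: 22 May 2001.

May 22, 2001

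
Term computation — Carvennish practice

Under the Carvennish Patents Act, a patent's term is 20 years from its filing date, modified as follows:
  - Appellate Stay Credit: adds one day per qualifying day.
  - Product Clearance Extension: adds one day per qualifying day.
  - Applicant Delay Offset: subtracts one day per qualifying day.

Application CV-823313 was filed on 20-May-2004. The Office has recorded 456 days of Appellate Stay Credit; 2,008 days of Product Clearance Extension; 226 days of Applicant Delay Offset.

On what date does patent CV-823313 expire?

Base term: filing date + 20 years → 20 May 2024.
Appellate Stay Credit: +456 days → 19 August 2025.
Product Clearance Extension: +2008 days → 17 February 2031.
Applicant Delay Offset: −226 days → 6 July 2030.

July 6, 2030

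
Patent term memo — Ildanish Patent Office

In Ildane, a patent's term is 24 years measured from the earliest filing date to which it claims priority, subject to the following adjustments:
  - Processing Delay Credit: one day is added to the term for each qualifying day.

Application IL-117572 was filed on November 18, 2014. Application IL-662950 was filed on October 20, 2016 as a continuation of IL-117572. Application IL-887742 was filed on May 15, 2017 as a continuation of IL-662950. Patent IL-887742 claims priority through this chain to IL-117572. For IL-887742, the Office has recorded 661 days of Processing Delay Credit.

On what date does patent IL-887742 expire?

Earliest priority filing: 18 November 2014.
Base term: 18 November 2014 + 24 years → 18 November 2038.
Processing Delay Credit: +661 days → 9 September 2040.

September 9, 2040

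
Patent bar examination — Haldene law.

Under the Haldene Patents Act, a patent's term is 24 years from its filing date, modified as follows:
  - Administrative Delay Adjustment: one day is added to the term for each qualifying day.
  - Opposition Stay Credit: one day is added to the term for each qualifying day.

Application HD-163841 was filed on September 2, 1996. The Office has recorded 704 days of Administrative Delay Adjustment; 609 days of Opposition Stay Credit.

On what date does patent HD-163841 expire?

Base term: filing date + 24 years → 2 September 2020.
Administrative Delay Adjustment: +704 days → 7 August 2022.
Opposition Stay Credit: +609 days → 7 April 2024.

April 7, 2024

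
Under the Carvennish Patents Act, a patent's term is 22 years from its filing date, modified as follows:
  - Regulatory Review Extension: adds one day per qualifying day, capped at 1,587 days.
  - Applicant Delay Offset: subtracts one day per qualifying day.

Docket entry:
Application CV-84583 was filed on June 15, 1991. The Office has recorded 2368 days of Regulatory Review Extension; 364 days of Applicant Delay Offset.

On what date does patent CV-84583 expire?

Base term: filing date + 22 years → 15 June 2013.
Regulatory Review Extension: 2368 days claimed exceeds the 1587-day cap, so +1587 days → 19 October 2017.
Applicant Delay Offset: −364 days → 20 October 2016.

October 20, 2016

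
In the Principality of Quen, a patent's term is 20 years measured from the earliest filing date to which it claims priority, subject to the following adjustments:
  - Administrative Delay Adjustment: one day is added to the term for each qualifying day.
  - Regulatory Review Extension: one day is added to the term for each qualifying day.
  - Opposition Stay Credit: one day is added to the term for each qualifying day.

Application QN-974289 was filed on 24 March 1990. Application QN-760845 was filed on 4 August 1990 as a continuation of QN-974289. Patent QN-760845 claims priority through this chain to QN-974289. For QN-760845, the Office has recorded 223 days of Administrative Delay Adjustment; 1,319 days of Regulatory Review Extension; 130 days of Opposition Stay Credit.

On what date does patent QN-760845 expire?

2014-10-21

Earliest priority filing: 24 March 1990.
Base term: 24 March 1990 + 20 years → 24 March 2010.
Administrative Delay Adjustment: +223 days → 2 November 2010.
Regulatory Review Extension: +1319 days → 13 June 2014.
Opposition Stay Credit: +130 days → 21 October 2014.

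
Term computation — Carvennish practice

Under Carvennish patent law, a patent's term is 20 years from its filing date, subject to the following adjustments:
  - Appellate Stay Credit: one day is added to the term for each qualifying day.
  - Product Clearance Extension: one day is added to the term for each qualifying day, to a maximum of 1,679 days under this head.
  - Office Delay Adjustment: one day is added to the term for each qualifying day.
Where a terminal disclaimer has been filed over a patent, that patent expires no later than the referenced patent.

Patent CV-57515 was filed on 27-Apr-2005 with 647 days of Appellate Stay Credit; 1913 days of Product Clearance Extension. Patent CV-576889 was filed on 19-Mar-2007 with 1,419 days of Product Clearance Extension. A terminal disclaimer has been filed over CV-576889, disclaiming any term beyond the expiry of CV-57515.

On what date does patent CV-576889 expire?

2031-02-05

Natural term of CV-576889:
  Base: filing + 20 years → 19 March 2027.
  Product Clearance Extension: 1419 days (within the 1679-day cap) → +1419 days → 5 February 2031.
Expiry of referenced patent CV-57515:
  Base: filing + 20 years → 27 April 2025.
  Appellate Stay Credit: +647 days → 3 February 2027.
  Product Clearance Extension: 1913 days claimed exceeds the 1679-day cap, so +1679 days → 9 September 2031.
Terminal disclaimer: CV-576889 expires on the earlier of 5 February 2031 and 9 September 2031.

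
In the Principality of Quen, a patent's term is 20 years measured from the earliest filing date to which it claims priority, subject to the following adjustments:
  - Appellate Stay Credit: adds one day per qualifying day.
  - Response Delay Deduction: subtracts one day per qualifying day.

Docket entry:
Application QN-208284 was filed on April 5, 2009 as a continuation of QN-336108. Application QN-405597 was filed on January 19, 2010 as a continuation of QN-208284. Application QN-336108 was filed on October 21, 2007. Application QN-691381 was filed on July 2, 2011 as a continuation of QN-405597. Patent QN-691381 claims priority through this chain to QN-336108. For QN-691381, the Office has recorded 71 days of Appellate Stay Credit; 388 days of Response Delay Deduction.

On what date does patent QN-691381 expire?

Earliest priority filing: 21 October 2007.
Base term: 21 October 2007 + 20 years → 21 October 2027.
Appellate Stay Credit: +71 days → 31 December 2027.
Response Delay Deduction: −388 days → 8 December 2026.

2026-12-08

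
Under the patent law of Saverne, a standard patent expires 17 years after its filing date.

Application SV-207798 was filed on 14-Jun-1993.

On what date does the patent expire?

Filing date + 17 years → 14 June 2010.

June 14, 2010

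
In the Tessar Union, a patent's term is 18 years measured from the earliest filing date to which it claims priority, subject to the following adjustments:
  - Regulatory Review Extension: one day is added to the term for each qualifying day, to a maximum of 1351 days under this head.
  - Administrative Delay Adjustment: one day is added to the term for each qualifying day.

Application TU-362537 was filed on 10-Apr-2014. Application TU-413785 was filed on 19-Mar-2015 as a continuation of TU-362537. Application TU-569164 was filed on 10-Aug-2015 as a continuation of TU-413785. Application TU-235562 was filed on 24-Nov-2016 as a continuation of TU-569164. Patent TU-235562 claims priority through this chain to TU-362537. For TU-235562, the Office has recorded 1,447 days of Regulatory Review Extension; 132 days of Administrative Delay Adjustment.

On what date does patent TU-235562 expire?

Earliest priority filing: 10 April 2014.
Base term: 10 April 2014 + 18 years → 10 April 2032.
Regulatory Review Extension: 1447 days claimed exceeds the 1351-day cap, so +1351 days → 22 December 2035.
Administrative Delay Adjustment: +132 days → 2 May 2036.

2036-05-02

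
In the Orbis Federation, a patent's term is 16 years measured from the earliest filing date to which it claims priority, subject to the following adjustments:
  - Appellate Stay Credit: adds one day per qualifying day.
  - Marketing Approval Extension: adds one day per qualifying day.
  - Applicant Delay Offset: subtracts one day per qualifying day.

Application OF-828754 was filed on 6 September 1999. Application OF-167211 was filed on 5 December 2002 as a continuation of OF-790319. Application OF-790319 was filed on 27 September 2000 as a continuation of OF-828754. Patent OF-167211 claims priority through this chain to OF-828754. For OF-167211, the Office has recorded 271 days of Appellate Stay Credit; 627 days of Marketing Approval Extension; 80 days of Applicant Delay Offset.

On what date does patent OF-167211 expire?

2017-12-02

Earliest priority filing: 6 September 1999.
Base term: 6 September 1999 + 16 years → 6 September 2015.
Appellate Stay Credit: +271 days → 3 June 2016.
Marketing Approval Extension: +627 days → 20 February 2018.
Applicant Delay Offset: −80 days → 2 December 2017.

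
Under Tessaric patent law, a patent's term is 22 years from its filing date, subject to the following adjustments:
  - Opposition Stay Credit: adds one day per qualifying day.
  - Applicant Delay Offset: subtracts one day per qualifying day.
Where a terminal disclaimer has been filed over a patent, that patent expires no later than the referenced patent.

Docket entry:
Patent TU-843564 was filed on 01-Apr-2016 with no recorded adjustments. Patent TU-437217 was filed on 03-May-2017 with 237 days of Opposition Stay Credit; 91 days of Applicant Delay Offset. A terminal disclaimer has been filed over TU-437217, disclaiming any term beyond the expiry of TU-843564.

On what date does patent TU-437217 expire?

Natural term of TU-437217:
  Base: filing + 22 years → 3 May 2039.
  Opposition Stay Credit: +237 days → 26 December 2039.
  Applicant Delay Offset: −91 days → 26 September 2039.
Expiry of referenced patent TU-843564:
  Base: filing + 22 years → 1 April 2038.
Terminal disclaimer: TU-437217 expires on the earlier of 26 September 2039 and 1 April 2038.

2038-04-01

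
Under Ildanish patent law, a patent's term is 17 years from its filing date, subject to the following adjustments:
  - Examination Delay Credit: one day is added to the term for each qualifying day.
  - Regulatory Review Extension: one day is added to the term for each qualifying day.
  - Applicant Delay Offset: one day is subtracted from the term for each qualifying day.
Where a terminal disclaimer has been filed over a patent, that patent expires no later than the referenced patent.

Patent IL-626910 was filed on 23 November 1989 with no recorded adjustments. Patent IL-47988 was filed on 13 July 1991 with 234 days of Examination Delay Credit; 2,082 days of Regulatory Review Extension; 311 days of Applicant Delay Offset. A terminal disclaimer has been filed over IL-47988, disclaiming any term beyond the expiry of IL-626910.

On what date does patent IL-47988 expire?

Natural term of IL-47988:
  Base: filing + 17 years → 13 July 2008.
  Examination Delay Credit: +234 days → 4 March 2009.
  Regulatory Review Extension: +2082 days → 15 November 2014.
  Applicant Delay Offset: −311 days → 8 January 2014.
Expiry of referenced patent IL-626910:
  Base: filing + 17 years → 23 November 2006.
Terminal disclaimer: IL-47988 expires on the earlier of 8 January 2014 and 23 November 2006.

November 23, 2006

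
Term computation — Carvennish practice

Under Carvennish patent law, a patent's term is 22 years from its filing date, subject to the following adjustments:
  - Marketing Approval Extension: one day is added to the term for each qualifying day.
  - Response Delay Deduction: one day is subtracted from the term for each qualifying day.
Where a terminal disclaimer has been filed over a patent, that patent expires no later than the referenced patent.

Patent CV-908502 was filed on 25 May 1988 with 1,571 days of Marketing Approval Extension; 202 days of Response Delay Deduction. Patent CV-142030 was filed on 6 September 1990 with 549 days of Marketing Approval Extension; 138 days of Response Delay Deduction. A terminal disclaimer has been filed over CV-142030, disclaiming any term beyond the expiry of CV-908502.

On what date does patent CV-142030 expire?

Natural term of CV-142030:
  Base: filing + 22 years → 6 September 2012.
  Marketing Approval Extension: +549 days → 9 March 2014.
  Response Delay Deduction: −138 days → 22 October 2013.
Expiry of referenced patent CV-908502:
  Base: filing + 22 years → 25 May 2010.
  Marketing Approval Extension: +1571 days → 12 September 2014.
  Response Delay Deduction: −202 days → 22 February 2014.
Terminal disclaimer: CV-142030 expires on the earlier of 22 October 2013 and 22 February 2014.

2013-10-22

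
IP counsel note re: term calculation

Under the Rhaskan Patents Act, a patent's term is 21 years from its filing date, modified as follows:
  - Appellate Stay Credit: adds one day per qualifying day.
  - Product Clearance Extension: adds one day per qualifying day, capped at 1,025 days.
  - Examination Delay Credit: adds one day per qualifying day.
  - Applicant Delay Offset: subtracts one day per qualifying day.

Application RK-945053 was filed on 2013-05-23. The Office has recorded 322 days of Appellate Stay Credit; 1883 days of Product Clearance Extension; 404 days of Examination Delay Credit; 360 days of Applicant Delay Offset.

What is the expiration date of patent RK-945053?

March 14, 2038

Base term: filing date + 21 years → 23 May 2034.
Appellate Stay Credit: +322 days → 10 April 2035.
Product Clearance Extension: 1883 days claimed exceeds the 1025-day cap, so +1025 days → 29 January 2038.
Examination Delay Credit: +404 days → 9 March 2039.
Applicant Delay Offset: −360 days → 14 March 2038.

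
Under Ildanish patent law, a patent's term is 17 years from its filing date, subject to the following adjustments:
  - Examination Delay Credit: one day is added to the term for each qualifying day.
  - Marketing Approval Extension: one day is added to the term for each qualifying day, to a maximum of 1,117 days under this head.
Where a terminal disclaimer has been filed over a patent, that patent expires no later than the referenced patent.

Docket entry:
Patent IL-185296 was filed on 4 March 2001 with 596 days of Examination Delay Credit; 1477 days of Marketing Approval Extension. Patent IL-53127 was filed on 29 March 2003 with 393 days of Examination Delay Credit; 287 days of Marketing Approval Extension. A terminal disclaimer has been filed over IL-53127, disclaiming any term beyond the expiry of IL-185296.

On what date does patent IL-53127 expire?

February 7, 2022

Natural term of IL-53127:
  Base: filing + 17 years → 29 March 2020.
  Examination Delay Credit: +393 days → 26 April 2021.
  Marketing Approval Extension: 287 days (within the 1117-day cap) → +287 days → 7 February 2022.
Expiry of referenced patent IL-185296:
  Base: filing + 17 years → 4 March 2018.
  Examination Delay Credit: +596 days → 21 October 2019.
  Marketing Approval Extension: 1477 days claimed exceeds the 1117-day cap, so +1117 days → 11 November 2022.
Terminal disclaimer: IL-53127 expires on the earlier of 7 February 2022 and 11 November 2022.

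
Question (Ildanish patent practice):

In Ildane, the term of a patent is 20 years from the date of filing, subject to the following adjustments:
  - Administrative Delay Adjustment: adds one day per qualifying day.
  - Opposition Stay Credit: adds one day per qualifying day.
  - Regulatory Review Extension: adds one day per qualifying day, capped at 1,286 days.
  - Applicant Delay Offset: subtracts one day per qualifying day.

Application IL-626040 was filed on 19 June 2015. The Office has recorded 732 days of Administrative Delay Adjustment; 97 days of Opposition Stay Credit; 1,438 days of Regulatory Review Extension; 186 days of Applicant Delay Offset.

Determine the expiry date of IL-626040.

September 29, 2040

Base term: filing date + 20 years → 19 June 2035.
Administrative Delay Adjustment: +732 days → 20 June 2037.
Opposition Stay Credit: +97 days → 25 September 2037.
Regulatory Review Extension: 1438 days claimed exceeds the 1286-day cap, so +1286 days → 3 April 2041.
Applicant Delay Offset: −186 days → 29 September 2040.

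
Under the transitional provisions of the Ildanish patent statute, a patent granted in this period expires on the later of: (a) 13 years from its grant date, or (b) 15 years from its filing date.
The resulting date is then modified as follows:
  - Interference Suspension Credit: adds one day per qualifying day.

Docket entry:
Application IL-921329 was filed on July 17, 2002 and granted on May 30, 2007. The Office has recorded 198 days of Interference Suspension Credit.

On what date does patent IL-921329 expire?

December 14, 2020

(a) grant + 13 years → 30 May 2020.
(b) filing + 15 years → 17 July 2017.
Later of the two: 30 May 2020.
Interference Suspension Credit: +198 days → 14 December 2020.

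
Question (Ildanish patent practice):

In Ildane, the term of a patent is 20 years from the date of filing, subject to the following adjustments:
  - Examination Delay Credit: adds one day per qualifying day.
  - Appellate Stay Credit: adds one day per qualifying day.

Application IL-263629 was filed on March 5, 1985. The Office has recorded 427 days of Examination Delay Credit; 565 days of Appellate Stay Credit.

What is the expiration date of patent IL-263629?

2007-11-22

Base term: filing date + 20 years → 5 March 2005.
Examination Delay Credit: +427 days → 6 May 2006.
Appellate Stay Credit: +565 days → 22 November 2007.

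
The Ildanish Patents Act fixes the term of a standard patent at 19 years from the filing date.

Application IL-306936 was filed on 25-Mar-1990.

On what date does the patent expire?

March 25, 2009

Filing date + 19 years → 25 March 2009.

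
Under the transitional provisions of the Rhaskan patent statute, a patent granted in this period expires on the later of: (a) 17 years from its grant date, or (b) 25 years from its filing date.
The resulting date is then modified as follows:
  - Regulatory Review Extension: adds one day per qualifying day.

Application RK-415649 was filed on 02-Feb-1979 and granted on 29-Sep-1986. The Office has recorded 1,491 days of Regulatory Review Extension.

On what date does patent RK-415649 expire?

March 3, 2008

(a) grant + 17 years → 29 September 2003.
(b) filing + 25 years → 2 February 2004.
Later of the two: 2 February 2004.
Regulatory Review Extension: +1491 days → 3 March 2008.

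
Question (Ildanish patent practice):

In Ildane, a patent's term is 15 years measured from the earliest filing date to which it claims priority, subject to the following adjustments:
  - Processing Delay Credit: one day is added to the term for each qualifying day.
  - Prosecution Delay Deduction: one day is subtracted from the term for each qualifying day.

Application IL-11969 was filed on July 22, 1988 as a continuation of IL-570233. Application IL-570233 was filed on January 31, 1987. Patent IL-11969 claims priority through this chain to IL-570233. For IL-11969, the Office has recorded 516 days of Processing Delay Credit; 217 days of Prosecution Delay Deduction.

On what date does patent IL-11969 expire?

2002-11-26

Earliest priority filing: 31 January 1987.
Base term: 31 January 1987 + 15 years → 31 January 2002.
Processing Delay Credit: +516 days → 1 July 2003.
Prosecution Delay Deduction: −217 days → 26 November 2002.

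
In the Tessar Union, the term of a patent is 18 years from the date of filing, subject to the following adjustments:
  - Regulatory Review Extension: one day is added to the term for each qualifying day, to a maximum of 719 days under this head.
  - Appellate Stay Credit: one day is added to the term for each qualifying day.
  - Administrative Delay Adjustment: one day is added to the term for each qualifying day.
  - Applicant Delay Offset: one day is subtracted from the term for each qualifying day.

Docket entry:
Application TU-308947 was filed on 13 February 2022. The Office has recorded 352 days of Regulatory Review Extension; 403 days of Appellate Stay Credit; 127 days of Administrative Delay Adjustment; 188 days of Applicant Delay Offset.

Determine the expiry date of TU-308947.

Base term: filing date + 18 years → 13 February 2040.
Regulatory Review Extension: 352 days (within the 719-day cap) → +352 days → 30 January 2041.
Appellate Stay Credit: +403 days → 9 March 2042.
Administrative Delay Adjustment: +127 days → 14 July 2042.
Applicant Delay Offset: −188 days → 7 January 2042.

January 7, 2042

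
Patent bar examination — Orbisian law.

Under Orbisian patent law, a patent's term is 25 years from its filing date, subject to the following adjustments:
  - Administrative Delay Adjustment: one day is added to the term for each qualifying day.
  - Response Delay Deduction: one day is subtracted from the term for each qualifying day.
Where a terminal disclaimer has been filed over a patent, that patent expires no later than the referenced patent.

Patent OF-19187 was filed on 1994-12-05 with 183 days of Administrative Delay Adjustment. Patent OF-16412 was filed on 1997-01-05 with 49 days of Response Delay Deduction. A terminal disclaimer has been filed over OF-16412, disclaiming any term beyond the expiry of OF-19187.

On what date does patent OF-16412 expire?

June 5, 2020

Natural term of OF-16412:
  Base: filing + 25 years → 5 January 2022.
  Response Delay Deduction: −49 days → 17 November 2021.
Expiry of referenced patent OF-19187:
  Base: filing + 25 years → 5 December 2019.
  Administrative Delay Adjustment: +183 days → 5 June 2020.
Terminal disclaimer: OF-16412 expires on the earlier of 17 November 2021 and 5 June 2020.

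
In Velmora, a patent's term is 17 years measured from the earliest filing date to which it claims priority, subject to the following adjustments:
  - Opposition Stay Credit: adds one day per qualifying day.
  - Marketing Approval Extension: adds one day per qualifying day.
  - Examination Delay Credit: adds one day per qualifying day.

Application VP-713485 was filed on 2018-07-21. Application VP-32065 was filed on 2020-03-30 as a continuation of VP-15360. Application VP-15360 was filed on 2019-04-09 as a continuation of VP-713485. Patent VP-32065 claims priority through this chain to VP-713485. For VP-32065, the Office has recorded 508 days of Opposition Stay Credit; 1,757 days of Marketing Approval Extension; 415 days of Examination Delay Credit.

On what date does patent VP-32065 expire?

Earliest priority filing: 21 July 2018.
Base term: 21 July 2018 + 17 years → 21 July 2035.
Opposition Stay Credit: +508 days → 10 December 2036.
Marketing Approval Extension: +1757 days → 2 October 2041.
Examination Delay Credit: +415 days → 21 November 2042.

November 21, 2042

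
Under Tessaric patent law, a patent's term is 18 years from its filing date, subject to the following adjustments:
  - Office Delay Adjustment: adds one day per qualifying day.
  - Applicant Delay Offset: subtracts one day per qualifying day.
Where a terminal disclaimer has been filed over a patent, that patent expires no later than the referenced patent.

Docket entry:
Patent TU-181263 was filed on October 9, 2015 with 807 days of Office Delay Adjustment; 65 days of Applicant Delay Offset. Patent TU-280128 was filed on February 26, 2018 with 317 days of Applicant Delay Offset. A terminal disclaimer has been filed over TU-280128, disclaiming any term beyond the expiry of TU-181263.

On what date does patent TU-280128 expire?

Natural term of TU-280128:
  Base: filing + 18 years → 26 February 2036.
  Applicant Delay Offset: −317 days → 15 April 2035.
Expiry of referenced patent TU-181263:
  Base: filing + 18 years → 9 October 2033.
  Office Delay Adjustment: +807 days → 25 December 2035.
  Applicant Delay Offset: −65 days → 21 October 2035.
Terminal disclaimer: TU-280128 expires on the earlier of 15 April 2035 and 21 October 2035.

2035-04-15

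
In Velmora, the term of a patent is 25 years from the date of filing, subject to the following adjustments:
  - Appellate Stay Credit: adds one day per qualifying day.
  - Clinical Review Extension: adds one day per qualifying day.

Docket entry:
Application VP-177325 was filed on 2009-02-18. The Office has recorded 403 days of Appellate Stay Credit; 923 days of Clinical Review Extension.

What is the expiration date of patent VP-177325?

Base term: filing date + 25 years → 18 February 2034.
Appellate Stay Credit: +403 days → 28 March 2035.
Clinical Review Extension: +923 days → 6 October 2037.

October 6, 2037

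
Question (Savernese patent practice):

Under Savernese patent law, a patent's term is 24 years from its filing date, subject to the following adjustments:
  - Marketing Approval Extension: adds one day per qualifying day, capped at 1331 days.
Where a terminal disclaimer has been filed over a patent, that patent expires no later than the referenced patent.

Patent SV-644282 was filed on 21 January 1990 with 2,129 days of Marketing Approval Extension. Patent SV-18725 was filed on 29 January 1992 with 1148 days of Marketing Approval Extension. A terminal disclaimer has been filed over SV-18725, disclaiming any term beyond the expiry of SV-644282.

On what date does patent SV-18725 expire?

Natural term of SV-18725:
  Base: filing + 24 years → 29 January 2016.
  Marketing Approval Extension: 1148 days (within the 1331-day cap) → +1148 days → 22 March 2019.
Expiry of referenced patent SV-644282:
  Base: filing + 24 years → 21 January 2014.
  Marketing Approval Extension: 2129 days claimed exceeds the 1331-day cap, so +1331 days → 13 September 2017.
Terminal disclaimer: SV-18725 expires on the earlier of 22 March 2019 and 13 September 2017.

September 13, 2017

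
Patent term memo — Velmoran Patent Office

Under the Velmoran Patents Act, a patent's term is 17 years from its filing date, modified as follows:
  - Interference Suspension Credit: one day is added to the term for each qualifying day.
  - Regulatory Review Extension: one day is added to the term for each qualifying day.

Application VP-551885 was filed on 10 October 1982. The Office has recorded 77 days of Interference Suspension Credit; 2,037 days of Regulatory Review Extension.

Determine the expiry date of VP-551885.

July 24, 2005

Base term: filing date + 17 years → 10 October 1999.
Interference Suspension Credit: +77 days → 26 December 1999.
Regulatory Review Extension: +2037 days → 24 July 2005.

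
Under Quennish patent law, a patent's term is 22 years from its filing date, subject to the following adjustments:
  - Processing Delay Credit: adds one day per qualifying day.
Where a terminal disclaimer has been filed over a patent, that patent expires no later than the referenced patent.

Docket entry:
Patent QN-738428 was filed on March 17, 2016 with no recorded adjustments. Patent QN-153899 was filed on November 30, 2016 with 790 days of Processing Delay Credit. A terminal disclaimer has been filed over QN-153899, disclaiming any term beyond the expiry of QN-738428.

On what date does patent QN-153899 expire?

Natural term of QN-153899:
  Base: filing + 22 years → 30 November 2038.
  Processing Delay Credit: +790 days → 28 January 2041.
Expiry of referenced patent QN-738428:
  Base: filing + 22 years → 17 March 2038.
Terminal disclaimer: QN-153899 expires on the earlier of 28 January 2041 and 17 March 2038.

2038-03-17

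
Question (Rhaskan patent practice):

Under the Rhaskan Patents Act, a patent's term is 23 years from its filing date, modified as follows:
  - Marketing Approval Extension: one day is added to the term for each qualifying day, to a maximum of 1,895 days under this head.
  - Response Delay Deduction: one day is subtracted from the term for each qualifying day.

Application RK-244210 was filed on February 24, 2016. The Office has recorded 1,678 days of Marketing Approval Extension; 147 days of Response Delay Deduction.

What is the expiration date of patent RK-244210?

2043-05-05

Base term: filing date + 23 years → 24 February 2039.
Marketing Approval Extension: 1678 days (within the 1895-day cap) → +1678 days → 29 September 2043.
Response Delay Deduction: −147 days → 5 May 2043.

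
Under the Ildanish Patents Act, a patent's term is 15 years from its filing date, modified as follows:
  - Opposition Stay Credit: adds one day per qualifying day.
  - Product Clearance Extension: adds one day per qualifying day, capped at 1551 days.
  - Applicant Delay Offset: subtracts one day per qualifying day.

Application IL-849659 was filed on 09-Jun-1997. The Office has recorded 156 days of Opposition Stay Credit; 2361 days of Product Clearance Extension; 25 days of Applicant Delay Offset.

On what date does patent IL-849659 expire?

Base term: filing date + 15 years → 9 June 2012.
Opposition Stay Credit: +156 days → 12 November 2012.
Product Clearance Extension: 2361 days claimed exceeds the 1551-day cap, so +1551 days → 10 February 2017.
Applicant Delay Offset: −25 days → 16 January 2017.

January 16, 2017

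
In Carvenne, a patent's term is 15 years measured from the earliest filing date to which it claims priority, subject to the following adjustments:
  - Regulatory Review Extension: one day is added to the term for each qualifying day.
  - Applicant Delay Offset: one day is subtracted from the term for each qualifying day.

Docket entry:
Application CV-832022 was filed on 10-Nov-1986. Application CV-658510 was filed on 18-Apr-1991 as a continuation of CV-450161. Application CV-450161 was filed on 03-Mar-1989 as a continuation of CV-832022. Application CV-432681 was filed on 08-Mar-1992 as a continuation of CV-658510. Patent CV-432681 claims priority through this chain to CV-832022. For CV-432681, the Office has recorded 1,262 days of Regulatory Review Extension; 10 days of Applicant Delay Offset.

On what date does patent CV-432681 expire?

Earliest priority filing: 10 November 1986.
Base term: 10 November 1986 + 15 years → 10 November 2001.
Regulatory Review Extension: +1262 days → 25 April 2005.
Applicant Delay Offset: −10 days → 15 April 2005.

April 15, 2005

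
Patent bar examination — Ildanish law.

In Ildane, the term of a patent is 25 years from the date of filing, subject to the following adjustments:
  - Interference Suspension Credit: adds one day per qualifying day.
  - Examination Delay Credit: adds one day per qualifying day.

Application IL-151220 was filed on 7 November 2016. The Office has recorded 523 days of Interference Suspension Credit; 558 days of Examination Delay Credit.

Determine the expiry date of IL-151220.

October 23, 2044

Base term: filing date + 25 years → 7 November 2041.
Interference Suspension Credit: +523 days → 14 April 2043.
Examination Delay Credit: +558 days → 23 October 2044.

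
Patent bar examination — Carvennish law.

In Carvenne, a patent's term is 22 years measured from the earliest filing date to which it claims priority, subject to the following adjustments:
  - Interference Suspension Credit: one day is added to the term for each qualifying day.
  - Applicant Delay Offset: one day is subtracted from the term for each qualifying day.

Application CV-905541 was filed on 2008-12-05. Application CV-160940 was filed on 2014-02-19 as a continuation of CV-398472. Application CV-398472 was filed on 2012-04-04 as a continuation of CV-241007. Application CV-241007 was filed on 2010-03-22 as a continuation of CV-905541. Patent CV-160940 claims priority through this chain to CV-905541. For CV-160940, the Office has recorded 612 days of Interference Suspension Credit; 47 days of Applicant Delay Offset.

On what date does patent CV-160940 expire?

Earliest priority filing: 5 December 2008.
Base term: 5 December 2008 + 22 years → 5 December 2030.
Interference Suspension Credit: +612 days → 8 August 2032.
Applicant Delay Offset: −47 days → 22 June 2032.

June 22, 2032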